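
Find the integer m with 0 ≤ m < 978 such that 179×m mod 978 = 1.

377

978 = 5·179 + 83
179 = 2·83 + 13
83 = 6·13 + 5
13 = 2·5 + 3
5 = 1·3 + 2
3 = 1·2 + 1
2 = 2·1 + 0
gcd(179, 978) = 1, so the inverse exists.
Bézout: 1 = −69·978 + 377·179.
So 179⁻¹ ≡ 377 (mod 978).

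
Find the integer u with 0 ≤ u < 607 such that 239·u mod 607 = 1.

607 = 2*239 + 129
239 = 1*129 + 110
129 = 1*110 + 19
110 = 5*19 + 15
19 = 1*15 + 4
15 = 3*4 + 3
4 = 1*3 + 1
3 = 3*1 + 0
gcd(239, 607) = 1, so the inverse exists.
Back-substitute for 1:
1 = 1*4 − 1*3
  = −1*15 + 4*4
  = 4*19 − 5*15
  = −5*110 + 29*19
  = 29*129 − 34*110
  = −34*239 + 63*129
  = 63*607 − 160*239
So 239⁻¹ ≡ −160 ≡ 447 (mod 607).

447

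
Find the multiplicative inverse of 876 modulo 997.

791

Run the extended Euclidean algorithm:
997 = 1·876 + 121
876 = 7·121 + 29
121 = 4·29 + 5
29 = 5·5 + 4
5 = 1·4 + 1
4 = 4·1 + 0
gcd(876, 997) = 1, so the inverse exists.
Back-substitute for 1:
1 = 1·5 − 1·4
  = −1·29 + 6·5
  = 6·121 − 25·29
  = −25·876 + 181·121
  = 181·997 − 206·876
So 876⁻¹ ≡ −206 ≡ 791 (mod 997).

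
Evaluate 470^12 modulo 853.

684

Compute successive squares:
12 in binary is 1100, i.e. 12 = 8 + 4.
470^1 ≡ 470 (mod 853)
470^2 ≡ 470^2 = 220900 ≡ 826 (mod 853)
470^4 ≡ 826^2 = 682276 ≡ 729 (mod 853)
470^8 ≡ 729^2 = 531441 ≡ 22 (mod 853)
470^12 = 470^8 * 470^4 ≡ 22 * 729 (mod 853).
22 * 729 = 16038 ≡ 684 (mod 853).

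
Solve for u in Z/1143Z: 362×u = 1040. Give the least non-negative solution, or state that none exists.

988

gcd(362, 1143) = 1, so a unique solution mod 1143 exists.
362⁻¹ ≡ 401 (mod 1143).
u ≡ 401×1040 ≡ 988 (mod 1143).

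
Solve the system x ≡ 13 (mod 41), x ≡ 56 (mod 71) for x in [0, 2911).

41⁻¹ mod 71: 41·26 ≡ 1 (mod 71), so 41⁻¹ ≡ 26.
x = 13 + 41·((56 − 13)·26 mod 71) = 13 + 41·53 = 2186.

2186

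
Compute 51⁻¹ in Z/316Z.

By the extended Euclidean algorithm:
316 = 6×51 + 10
51 = 5×10 + 1
10 = 10×1 + 0
gcd(51, 316) = 1, so the inverse exists.
Bézout: 1 = −5×316 + 31×51.
So 51⁻¹ ≡ 31 (mod 316).

31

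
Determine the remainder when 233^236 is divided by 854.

236 in binary is 11101100, i.e. 236 = 128 + 64 + 32 + 8 + 4.
233^1 ≡ 233 (mod 854)
233^2 ≡ 233^2 = 54289 ≡ 487 (mod 854)
233^4 ≡ 487^2 = 237169 ≡ 611 (mod 854)
233^8 ≡ 611^2 = 373321 ≡ 123 (mod 854)
233^16 ≡ 123^2 = 15129 ≡ 611 (mod 854)
233^32 ≡ 611^2 = 373321 ≡ 123 (mod 854)
233^64 ≡ 123^2 = 15129 ≡ 611 (mod 854)
233^128 ≡ 611^2 = 373321 ≡ 123 (mod 854)
233^236 = 233^128 × 233^64 × 233^32 × 233^8 × 233^4 ≡ 123 × 611 × 123 × 123 × 611 (mod 854).
Accumulate the product:
123 × 611 = 75153 ≡ 1
1 × 123 = 123
123 × 123 = 15129 ≡ 611
611 × 611 = 373321 ≡ 123

123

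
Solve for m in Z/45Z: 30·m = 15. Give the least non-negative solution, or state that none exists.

2

gcd(30, 45) = 15, and 15 | 15, so solutions exist.
Divide through by 15: 2·m = 1 (mod 3).
2⁻¹ ≡ 2 (mod 3).
m ≡ 2·1 ≡ 2 (mod 3).
The smallest non-negative solution is m = 2.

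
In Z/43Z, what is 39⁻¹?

32

Run the extended Euclidean algorithm:
43 = 1·39 + 4
39 = 9·4 + 3
4 = 1·3 + 1
3 = 3·1 + 0
gcd(39, 43) = 1, so the inverse exists.
Back-substitute for 1:
1 = 1·4 − 1·3
  = −1·39 + 10·4
  = 10·43 − 11·39
So 39⁻¹ ≡ −11 ≡ 32 (mod 43).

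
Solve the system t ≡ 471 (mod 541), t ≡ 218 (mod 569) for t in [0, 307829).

38341

541⁻¹ mod 569: 541×508 ≡ 1 (mod 569), so 541⁻¹ ≡ 508.
t = 471 + 541×((218 − 471)×508 mod 569) = 471 + 541×70 = 38341.
Check: 38341 mod 541 = 471, 38341 mod 569 = 218. ✓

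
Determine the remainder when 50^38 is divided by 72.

50^1 ≡ 50 (mod 72)
50^2 ≡ 50^2 = 2500 ≡ 52 (mod 72)
50^4 ≡ 52^2 = 2704 ≡ 40 (mod 72)
50^8 ≡ 40^2 = 1600 ≡ 16 (mod 72)
50^16 ≡ 16^2 = 256 ≡ 40 (mod 72)
50^32 ≡ 40^2 = 1600 ≡ 16 (mod 72)
50^38 = 50^32 × 50^4 × 50^2 ≡ 16 × 40 × 52 (mod 72).
Accumulate the product:
16 × 40 = 640 ≡ 64
64 × 52 = 3328 ≡ 16

16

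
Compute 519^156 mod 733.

By square-and-multiply:
156 in binary is 10011100, i.e. 156 = 128 + 16 + 8 + 4.
519^1 ≡ 519 (mod 733)
519^2 ≡ 519^2 = 269361 ≡ 350 (mod 733)
519^4 ≡ 350^2 = 122500 ≡ 89 (mod 733)
519^8 ≡ 89^2 = 7921 ≡ 591 (mod 733)
519^16 ≡ 591^2 = 349281 ≡ 373 (mod 733)
519^32 ≡ 373^2 = 139129 ≡ 592 (mod 733)
519^64 ≡ 592^2 = 350464 ≡ 90 (mod 733)
519^128 ≡ 90^2 = 8100 ≡ 37 (mod 733)
519^156 = 519^128 × 519^16 × 519^8 × 519^4 ≡ 37 × 373 × 591 × 89 (mod 733).
Accumulate the product:
37 × 373 = 13801 ≡ 607
607 × 591 = 358737 ≡ 300
300 × 89 = 26700 ≡ 312

312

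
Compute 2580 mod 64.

2580 = 40*64 + 20, so 2580 ≡ 20 (mod 64).

20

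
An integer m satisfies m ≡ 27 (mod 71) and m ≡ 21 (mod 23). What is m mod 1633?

71⁻¹ mod 23: 71·12 ≡ 1 (mod 23), so 71⁻¹ ≡ 12.
m = 27 + 71·((21 − 27)·12 mod 23) = 27 + 71·20 = 1447.

1447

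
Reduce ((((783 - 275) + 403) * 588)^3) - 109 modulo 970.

783

783 - 275 = 508
508 + 403 = 911
911 * 588 = 535668 ≡ 228 (mod 970)
(228)^3 ≡ 892 (mod 970)
892 - 109 = 783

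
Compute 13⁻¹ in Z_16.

5

16 = 1*13 + 3
13 = 4*3 + 1
3 = 3*1 + 0
gcd(13, 16) = 1, so the inverse exists.
Back-substitute for 1:
1 = 1*13 − 4*3
  = −4*16 + 5*13
So 13⁻¹ ≡ 5 (mod 16).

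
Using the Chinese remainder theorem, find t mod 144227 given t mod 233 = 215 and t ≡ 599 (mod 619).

233⁻¹ mod 619: 233·178 ≡ 1 (mod 619), so 233⁻¹ ≡ 178.
t = 215 + 233·((599 − 215)·178 mod 619) = 215 + 233·262 = 61261.
Check: 61261 mod 233 = 215, 61261 mod 619 = 599. ✓

61261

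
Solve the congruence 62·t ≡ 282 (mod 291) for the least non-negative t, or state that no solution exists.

258

gcd(62, 291) = 1, so a unique solution mod 291 exists.
62⁻¹ ≡ 230 (mod 291).
t ≡ 230·282 ≡ 258 (mod 291).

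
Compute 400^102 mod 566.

312

Using repeated squaring:
102 in binary is 1100110, i.e. 102 = 64 + 32 + 4 + 2.
400^1 ≡ 400 (mod 566)
400^2 ≡ 400^2 = 160000 ≡ 388 (mod 566)
400^4 ≡ 388^2 = 150544 ≡ 554 (mod 566)
400^8 ≡ 554^2 = 306916 ≡ 144 (mod 566)
400^16 ≡ 144^2 = 20736 ≡ 360 (mod 566)
400^32 ≡ 360^2 = 129600 ≡ 552 (mod 566)
400^64 ≡ 552^2 = 304704 ≡ 196 (mod 566)
400^102 = 400^64 · 400^32 · 400^4 · 400^2 ≡ 196 · 552 · 554 · 388 (mod 566).
Accumulate the product:
196 · 552 = 108192 ≡ 86
86 · 554 = 47644 ≡ 100
100 · 388 = 38800 ≡ 312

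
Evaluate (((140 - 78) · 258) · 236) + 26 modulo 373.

140 - 78 = 62
62 · 258 = 15996 ≡ 330 (mod 373)
330 · 236 = 77880 ≡ 296 (mod 373)
296 + 26 = 322

322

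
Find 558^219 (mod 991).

Using repeated squaring:
219 in binary is 11011011, i.e. 219 = 128 + 64 + 16 + 8 + 2 + 1.
558^1 ≡ 558 (mod 991)
558^2 ≡ 558^2 = 311364 ≡ 190 (mod 991)
558^4 ≡ 190^2 = 36100 ≡ 424 (mod 991)
558^8 ≡ 424^2 = 179776 ≡ 405 (mod 991)
558^16 ≡ 405^2 = 164025 ≡ 510 (mod 991)
558^32 ≡ 510^2 = 260100 ≡ 458 (mod 991)
558^64 ≡ 458^2 = 209764 ≡ 663 (mod 991)
558^128 ≡ 663^2 = 439569 ≡ 556 (mod 991)
558^219 = 558^128 * 558^64 * 558^16 * 558^8 * 558^2 * 558^1 ≡ 556 * 663 * 510 * 405 * 190 * 558 (mod 991).
Accumulate the product:
556 * 663 = 368628 ≡ 967
967 * 510 = 493170 ≡ 643
643 * 405 = 260415 ≡ 773
773 * 190 = 146870 ≡ 202
202 * 558 = 112716 ≡ 733

733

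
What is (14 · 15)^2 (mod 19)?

14 · 15 = 210 ≡ 1 (mod 19)
(1)^2 ≡ 1 (mod 19)

1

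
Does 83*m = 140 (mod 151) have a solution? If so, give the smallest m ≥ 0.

69

gcd(83, 151) = 1, so a unique solution mod 151 exists.
83⁻¹ ≡ 131 (mod 151).
m ≡ 131*140 ≡ 69 (mod 151).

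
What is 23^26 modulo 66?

1

Compute successive squares:
26 in binary is 11010, i.e. 26 = 16 + 8 + 2.
23^1 ≡ 23 (mod 66)
23^2 ≡ 23^2 = 529 ≡ 1 (mod 66)
23^4 ≡ 1^2 = 1 (mod 66)
23^8 ≡ 1^2 = 1 (mod 66)
23^16 ≡ 1^2 = 1 (mod 66)
23^26 = 23^16 × 23^8 × 23^2 ≡ 1 × 1 × 1 (mod 66).
Accumulate the product:
1 × 1 = 1
1 × 1 = 1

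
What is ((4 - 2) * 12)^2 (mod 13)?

4 - 2 = 2
2 * 12 = 24 ≡ 11 (mod 13)
(11)^2 ≡ 4 (mod 13)

4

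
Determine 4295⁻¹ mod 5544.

5544 = 1*4295 + 1249
4295 = 3*1249 + 548
1249 = 2*548 + 153
548 = 3*153 + 89
153 = 1*89 + 64
89 = 1*64 + 25
64 = 2*25 + 14
25 = 1*14 + 11
14 = 1*11 + 3
11 = 3*3 + 2
3 = 1*2 + 1
2 = 2*1 + 0
gcd(4295, 5544) = 1, so the inverse exists.
Back-substitute for 1:
1 = 1*3 − 1*2
  = −1*11 + 4*3
  = 4*14 − 5*11
  = −5*25 + 9*14
  = 9*64 − 23*25
  = −23*89 + 32*64
  = 32*153 − 55*89
  = −55*548 + 197*153
  = 197*1249 − 449*548
  = −449*4295 + 1544*1249
  = 1544*5544 − 1993*4295
So 4295⁻¹ ≡ −1993 ≡ 3551 (mod 5544).

3551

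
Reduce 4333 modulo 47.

9

4333 = 92×47 + 9, so 4333 ≡ 9 (mod 47).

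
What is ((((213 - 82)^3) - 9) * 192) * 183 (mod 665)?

257

213 - 82 = 131
(131)^3 ≡ 391 (mod 665)
391 - 9 = 382
382 * 192 = 73344 ≡ 194 (mod 665)
194 * 183 = 35502 ≡ 257 (mod 665)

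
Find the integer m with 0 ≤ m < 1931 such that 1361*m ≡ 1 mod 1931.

By the extended Euclidean algorithm:
1931 = 1*1361 + 570
1361 = 2*570 + 221
570 = 2*221 + 128
221 = 1*128 + 93
128 = 1*93 + 35
93 = 2*35 + 23
35 = 1*23 + 12
23 = 1*12 + 11
12 = 1*11 + 1
11 = 11*1 + 0
gcd(1361, 1931) = 1, so the inverse exists.
Back-substitute for 1:
1 = 1*12 − 1*11
  = −1*23 + 2*12
  = 2*35 − 3*23
  = −3*93 + 8*35
  = 8*128 − 11*93
  = −11*221 + 19*128
  = 19*570 − 49*221
  = −49*1361 + 117*570
  = 117*1931 − 166*1361
So 1361⁻¹ ≡ −166 ≡ 1765 (mod 1931).

1765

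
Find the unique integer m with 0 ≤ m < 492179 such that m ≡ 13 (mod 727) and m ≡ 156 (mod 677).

727⁻¹ mod 677: 727×501 ≡ 1 (mod 677), so 727⁻¹ ≡ 501.
m = 13 + 727×((156 − 13)×501 mod 677) = 13 + 727×558 = 405679.

405679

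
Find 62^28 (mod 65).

16

28 in binary is 11100, i.e. 28 = 16 + 8 + 4.
62^1 ≡ 62 (mod 65)
62^2 ≡ 62^2 = 3844 ≡ 9 (mod 65)
62^4 ≡ 9^2 = 81 ≡ 16 (mod 65)
62^8 ≡ 16^2 = 256 ≡ 61 (mod 65)
62^16 ≡ 61^2 = 3721 ≡ 16 (mod 65)
62^28 = 62^16 · 62^8 · 62^4 ≡ 16 · 61 · 16 (mod 65).
Accumulate the product:
16 · 61 = 976 ≡ 1
1 · 16 = 16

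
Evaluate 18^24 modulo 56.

8

By square-and-multiply:
24 in binary is 11000, i.e. 24 = 16 + 8.
18^1 ≡ 18 (mod 56)
18^2 ≡ 18^2 = 324 ≡ 44 (mod 56)
18^4 ≡ 44^2 = 1936 ≡ 32 (mod 56)
18^8 ≡ 32^2 = 1024 ≡ 16 (mod 56)
18^16 ≡ 16^2 = 256 ≡ 32 (mod 56)
18^24 = 18^16 · 18^8 ≡ 32 · 16 (mod 56).
32 · 16 = 512 ≡ 8 (mod 56).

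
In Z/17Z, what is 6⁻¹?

17 = 2×6 + 5
6 = 1×5 + 1
5 = 5×1 + 0
gcd(6, 17) = 1, so the inverse exists.
Back-substitute for 1:
1 = 1×6 − 1×5
  = −1×17 + 3×6
So 6⁻¹ ≡ 3 (mod 17).

3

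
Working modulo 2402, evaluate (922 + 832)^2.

1956

922 + 832 = 1754
(1754)^2 ≡ 1956 (mod 2402)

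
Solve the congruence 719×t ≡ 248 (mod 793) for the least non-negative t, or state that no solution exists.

361

gcd(719, 793) = 1, so a unique solution mod 793 exists.
719⁻¹ ≡ 75 (mod 793).
t ≡ 75×248 ≡ 361 (mod 793).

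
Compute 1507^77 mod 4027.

Compute successive squares:
77 in binary is 1001101, i.e. 77 = 64 + 8 + 4 + 1.
1507^1 ≡ 1507 (mod 4027)
1507^2 ≡ 1507^2 = 2271049 ≡ 3848 (mod 4027)
1507^4 ≡ 3848^2 = 14807104 ≡ 3852 (mod 4027)
1507^8 ≡ 3852^2 = 14837904 ≡ 2436 (mod 4027)
1507^16 ≡ 2436^2 = 5934096 ≡ 2325 (mod 4027)
1507^32 ≡ 2325^2 = 5405625 ≡ 1391 (mod 4027)
1507^64 ≡ 1391^2 = 1934881 ≡ 1921 (mod 4027)
1507^77 = 1507^64 * 1507^8 * 1507^4 * 1507^1 ≡ 1921 * 2436 * 3852 * 1507 (mod 4027).
Accumulate the product:
1921 * 2436 = 4679556 ≡ 182
182 * 3852 = 701064 ≡ 366
366 * 1507 = 551562 ≡ 3890

3890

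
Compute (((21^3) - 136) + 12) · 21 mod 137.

77

(21)^3 ≡ 82 (mod 137)
82 - 136 = -54 ≡ 83 (mod 137)
83 + 12 = 95
95 · 21 = 1995 ≡ 77 (mod 137)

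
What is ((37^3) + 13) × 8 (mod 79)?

(37)^3 ≡ 14 (mod 79)
14 + 13 = 27
27 × 8 = 216 ≡ 58 (mod 79)

58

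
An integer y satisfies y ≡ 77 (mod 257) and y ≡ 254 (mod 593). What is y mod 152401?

145539

257⁻¹ mod 593: 257*30 ≡ 1 (mod 593), so 257⁻¹ ≡ 30.
y = 77 + 257*((254 − 77)*30 mod 593) = 77 + 257*566 = 145539.
Check: 145539 mod 257 = 77, 145539 mod 593 = 254. ✓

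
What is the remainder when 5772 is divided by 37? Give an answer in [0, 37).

0

5772 = 156*37 + 0, so 5772 ≡ 0 (mod 37).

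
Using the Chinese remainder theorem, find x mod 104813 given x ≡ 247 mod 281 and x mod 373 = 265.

281⁻¹ mod 373: 281·150 ≡ 1 (mod 373), so 281⁻¹ ≡ 150.
x = 247 + 281·((265 − 247)·150 mod 373) = 247 + 281·89 = 25256.

25256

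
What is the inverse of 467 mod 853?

Run the extended Euclidean algorithm:
853 = 1*467 + 386
467 = 1*386 + 81
386 = 4*81 + 62
81 = 1*62 + 19
62 = 3*19 + 5
19 = 3*5 + 4
5 = 1*4 + 1
4 = 4*1 + 0
gcd(467, 853) = 1, so the inverse exists.
Back-substitute for 1:
1 = 1*5 − 1*4
  = −1*19 + 4*5
  = 4*62 − 13*19
  = −13*81 + 17*62
  = 17*386 − 81*81
  = −81*467 + 98*386
  = 98*853 − 179*467
So 467⁻¹ ≡ −179 ≡ 674 (mod 853).

674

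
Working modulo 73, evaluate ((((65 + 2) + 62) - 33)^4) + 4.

65 + 2 = 67
67 + 62 = 129 ≡ 56 (mod 73)
56 - 33 = 23
(23)^4 ≡ 32 (mod 73)
32 + 4 = 36

36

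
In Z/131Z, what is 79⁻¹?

68

By the extended Euclidean algorithm:
131 = 1*79 + 52
79 = 1*52 + 27
52 = 1*27 + 25
27 = 1*25 + 2
25 = 12*2 + 1
2 = 2*1 + 0
gcd(79, 131) = 1, so the inverse exists.
Back-substitute for 1:
1 = 1*25 − 12*2
  = −12*27 + 13*25
  = 13*52 − 25*27
  = −25*79 + 38*52
  = 38*131 − 63*79
So 79⁻¹ ≡ −63 ≡ 68 (mod 131).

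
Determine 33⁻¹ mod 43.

Apply the Euclidean algorithm and back-substitute:
43 = 1×33 + 10
33 = 3×10 + 3
10 = 3×3 + 1
3 = 3×1 + 0
gcd(33, 43) = 1, so the inverse exists.
Back-substitute for 1:
1 = 1×10 − 3×3
  = −3×33 + 10×10
  = 10×43 − 13×33
So 33⁻¹ ≡ −13 ≡ 30 (mod 43).

30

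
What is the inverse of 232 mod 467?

467 = 2*232 + 3
232 = 77*3 + 1
3 = 3*1 + 0
gcd(232, 467) = 1, so the inverse exists.
Bézout: 1 = −77*467 + 155*232.
So 232⁻¹ ≡ 155 (mod 467).

155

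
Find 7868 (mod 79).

47

7868 = 99·79 + 47, so 7868 ≡ 47 (mod 79).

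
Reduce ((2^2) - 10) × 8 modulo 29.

10

(2)^2 ≡ 4 (mod 29)
4 - 10 = -6 ≡ 23 (mod 29)
23 × 8 = 184 ≡ 10 (mod 29)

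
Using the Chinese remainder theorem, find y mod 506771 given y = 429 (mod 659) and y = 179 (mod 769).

659⁻¹ mod 769: 659*762 ≡ 1 (mod 769), so 659⁻¹ ≡ 762.
y = 429 + 659*((179 − 429)*762 mod 769) = 429 + 659*212 = 140137.

140137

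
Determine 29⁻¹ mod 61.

40

Run the extended Euclidean algorithm:
61 = 2*29 + 3
29 = 9*3 + 2
3 = 1*2 + 1
2 = 2*1 + 0
gcd(29, 61) = 1, so the inverse exists.
Bézout: 1 = 10*61 − 21*29.
So 29⁻¹ ≡ −21 ≡ 40 (mod 61).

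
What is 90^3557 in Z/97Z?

71

Using repeated squaring:
3557 in binary is 110111100101, i.e. 3557 = 2048 + 1024 + 256 + 128 + 64 + 32 + 4 + 1.
90^1 ≡ 90 (mod 97)
90^2 ≡ 90^2 = 8100 ≡ 49 (mod 97)
90^4 ≡ 49^2 = 2401 ≡ 73 (mod 97)
90^8 ≡ 73^2 = 5329 ≡ 91 (mod 97)
90^16 ≡ 91^2 = 8281 ≡ 36 (mod 97)
90^32 ≡ 36^2 = 1296 ≡ 35 (mod 97)
90^64 ≡ 35^2 = 1225 ≡ 61 (mod 97)
90^128 ≡ 61^2 = 3721 ≡ 35 (mod 97)
90^256 ≡ 35^2 = 1225 ≡ 61 (mod 97)
90^512 ≡ 61^2 = 3721 ≡ 35 (mod 97)
90^1024 ≡ 35^2 = 1225 ≡ 61 (mod 97)
90^2048 ≡ 61^2 = 3721 ≡ 35 (mod 97)
90^3557 = 90^2048 × 90^1024 × 90^256 × 90^128 × 90^64 × 90^32 × 90^4 × 90^1 ≡ 35 × 61 × 61 × 35 × 61 × 35 × 73 × 90 (mod 97).
Accumulate the product:
35 × 61 = 2135 ≡ 1
1 × 61 = 61
61 × 35 = 2135 ≡ 1
1 × 61 = 61
61 × 35 = 2135 ≡ 1
1 × 73 = 73
73 × 90 = 6570 ≡ 71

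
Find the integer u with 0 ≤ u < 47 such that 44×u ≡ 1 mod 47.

31

By the extended Euclidean algorithm:
47 = 1*44 + 3
44 = 14*3 + 2
3 = 1*2 + 1
2 = 2*1 + 0
gcd(44, 47) = 1, so the inverse exists.
Back-substitute for 1:
1 = 1*3 − 1*2
  = −1*44 + 15*3
  = 15*47 − 16*44
So 44⁻¹ ≡ −16 ≡ 31 (mod 47).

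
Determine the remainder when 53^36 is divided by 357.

169

36 in binary is 100100, i.e. 36 = 32 + 4.
53^1 ≡ 53 (mod 357)
53^2 ≡ 53^2 = 2809 ≡ 310 (mod 357)
53^4 ≡ 310^2 = 96100 ≡ 67 (mod 357)
53^8 ≡ 67^2 = 4489 ≡ 205 (mod 357)
53^16 ≡ 205^2 = 42025 ≡ 256 (mod 357)
53^32 ≡ 256^2 = 65536 ≡ 205 (mod 357)
53^36 = 53^32 * 53^4 ≡ 205 * 67 (mod 357).
205 * 67 = 13735 ≡ 169 (mod 357).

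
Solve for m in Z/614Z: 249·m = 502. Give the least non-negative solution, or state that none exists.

256

gcd(249, 614) = 1, so a unique solution mod 614 exists.
249⁻¹ ≡ 217 (mod 614).
m ≡ 217·502 ≡ 256 (mod 614).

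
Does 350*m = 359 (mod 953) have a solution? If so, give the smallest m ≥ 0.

129

gcd(350, 953) = 1, so a unique solution mod 953 exists.
350⁻¹ ≡ 226 (mod 953).
m ≡ 226*359 ≡ 129 (mod 953).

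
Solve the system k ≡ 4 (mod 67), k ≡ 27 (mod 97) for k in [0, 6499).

67⁻¹ mod 97: 67*42 ≡ 1 (mod 97), so 67⁻¹ ≡ 42.
k = 4 + 67*((27 − 4)*42 mod 97) = 4 + 67*93 = 6235.

6235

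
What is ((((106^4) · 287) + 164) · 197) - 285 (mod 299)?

(106)^4 ≡ 29 (mod 299)
29 · 287 = 8323 ≡ 250 (mod 299)
250 + 164 = 414 ≡ 115 (mod 299)
115 · 197 = 22655 ≡ 230 (mod 299)
230 - 285 = -55 ≡ 244 (mod 299)

244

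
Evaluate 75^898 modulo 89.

By square-and-multiply:
75^1 ≡ 75 (mod 89)
75^2 ≡ 75^2 = 5625 ≡ 18 (mod 89)
75^4 ≡ 18^2 = 324 ≡ 57 (mod 89)
75^8 ≡ 57^2 = 3249 ≡ 45 (mod 89)
75^16 ≡ 45^2 = 2025 ≡ 67 (mod 89)
75^32 ≡ 67^2 = 4489 ≡ 39 (mod 89)
75^64 ≡ 39^2 = 1521 ≡ 8 (mod 89)
75^128 ≡ 8^2 = 64 (mod 89)
75^256 ≡ 64^2 = 4096 ≡ 2 (mod 89)
75^512 ≡ 2^2 = 4 (mod 89)
75^898 = 75^512 * 75^256 * 75^128 * 75^2 ≡ 4 * 2 * 64 * 18 (mod 89).
Accumulate the product:
4 * 2 = 8
8 * 64 = 512 ≡ 67
67 * 18 = 1206 ≡ 49

49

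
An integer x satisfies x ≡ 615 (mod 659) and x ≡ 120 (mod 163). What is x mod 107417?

46086

659⁻¹ mod 163: 659·70 ≡ 1 (mod 163), so 659⁻¹ ≡ 70.
x = 615 + 659·((120 − 615)·70 mod 163) = 615 + 659·69 = 46086.
Check: 46086 mod 659 = 615, 46086 mod 163 = 120. ✓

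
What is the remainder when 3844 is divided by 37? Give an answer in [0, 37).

33

3844 = 103*37 + 33, so 3844 ≡ 33 (mod 37).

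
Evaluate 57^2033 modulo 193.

Using repeated squaring:
2033 in binary is 11111110001, i.e. 2033 = 1024 + 512 + 256 + 128 + 64 + 32 + 16 + 1.
57^1 ≡ 57 (mod 193)
57^2 ≡ 57^2 = 3249 ≡ 161 (mod 193)
57^4 ≡ 161^2 = 25921 ≡ 59 (mod 193)
57^8 ≡ 59^2 = 3481 ≡ 7 (mod 193)
57^16 ≡ 7^2 = 49 (mod 193)
57^32 ≡ 49^2 = 2401 ≡ 85 (mod 193)
57^64 ≡ 85^2 = 7225 ≡ 84 (mod 193)
57^128 ≡ 84^2 = 7056 ≡ 108 (mod 193)
57^256 ≡ 108^2 = 11664 ≡ 84 (mod 193)
57^512 ≡ 84^2 = 7056 ≡ 108 (mod 193)
57^1024 ≡ 108^2 = 11664 ≡ 84 (mod 193)
57^2033 = 57^1024 * 57^512 * 57^256 * 57^128 * 57^64 * 57^32 * 57^16 * 57^1 ≡ 84 * 108 * 84 * 108 * 84 * 85 * 49 * 57 (mod 193).
Accumulate the product:
84 * 108 = 9072 ≡ 1
1 * 84 = 84
84 * 108 = 9072 ≡ 1
1 * 84 = 84
84 * 85 = 7140 ≡ 192
192 * 49 = 9408 ≡ 144
144 * 57 = 8208 ≡ 102

102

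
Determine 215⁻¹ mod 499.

Run the extended Euclidean algorithm:
499 = 2*215 + 69
215 = 3*69 + 8
69 = 8*8 + 5
8 = 1*5 + 3
5 = 1*3 + 2
3 = 1*2 + 1
2 = 2*1 + 0
gcd(215, 499) = 1, so the inverse exists.
Back-substitute for 1:
1 = 1*3 − 1*2
  = −1*5 + 2*3
  = 2*8 − 3*5
  = −3*69 + 26*8
  = 26*215 − 81*69
  = −81*499 + 188*215
So 215⁻¹ ≡ 188 (mod 499).

188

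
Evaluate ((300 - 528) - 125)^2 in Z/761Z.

566

300 - 528 = -228 ≡ 533 (mod 761)
533 - 125 = 408
(408)^2 ≡ 566 (mod 761)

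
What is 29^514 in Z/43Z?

Compute successive squares:
29^1 ≡ 29 (mod 43)
29^2 ≡ 29^2 = 841 ≡ 24 (mod 43)
29^4 ≡ 24^2 = 576 ≡ 17 (mod 43)
29^8 ≡ 17^2 = 289 ≡ 31 (mod 43)
29^16 ≡ 31^2 = 961 ≡ 15 (mod 43)
29^32 ≡ 15^2 = 225 ≡ 10 (mod 43)
29^64 ≡ 10^2 = 100 ≡ 14 (mod 43)
29^128 ≡ 14^2 = 196 ≡ 24 (mod 43)
29^256 ≡ 24^2 = 576 ≡ 17 (mod 43)
29^512 ≡ 17^2 = 289 ≡ 31 (mod 43)
29^514 = 29^512 * 29^2 ≡ 31 * 24 (mod 43).
31 * 24 = 744 ≡ 13 (mod 43).

13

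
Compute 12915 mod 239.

9

12915 = 54·239 + 9, so 12915 ≡ 9 (mod 239).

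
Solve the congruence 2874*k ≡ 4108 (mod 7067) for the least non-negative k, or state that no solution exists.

gcd(2874, 7067) = 1, so a unique solution mod 7067 exists.
2874⁻¹ ≡ 2186 (mod 7067).
k ≡ 2186*4108 ≡ 4998 (mod 7067).

4998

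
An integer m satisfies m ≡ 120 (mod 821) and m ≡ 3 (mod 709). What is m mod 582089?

821⁻¹ mod 709: 821*19 ≡ 1 (mod 709), so 821⁻¹ ≡ 19.
m = 120 + 821*((3 − 120)*19 mod 709) = 120 + 821*613 = 503393.

503393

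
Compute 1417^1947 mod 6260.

1633

By square-and-multiply:
1417^1 ≡ 1417 (mod 6260)
1417^2 ≡ 1417^2 = 2007889 ≡ 4689 (mod 6260)
1417^4 ≡ 4689^2 = 21986721 ≡ 1601 (mod 6260)
1417^8 ≡ 1601^2 = 2563201 ≡ 2861 (mod 6260)
1417^16 ≡ 2861^2 = 8185321 ≡ 3501 (mod 6260)
1417^32 ≡ 3501^2 = 12257001 ≡ 6181 (mod 6260)
1417^64 ≡ 6181^2 = 38204761 ≡ 6241 (mod 6260)
1417^128 ≡ 6241^2 = 38950081 ≡ 361 (mod 6260)
1417^256 ≡ 361^2 = 130321 ≡ 5121 (mod 6260)
1417^512 ≡ 5121^2 = 26224641 ≡ 1501 (mod 6260)
1417^1024 ≡ 1501^2 = 2253001 ≡ 5661 (mod 6260)
1417^1947 = 1417^1024 * 1417^512 * 1417^256 * 1417^128 * 1417^16 * 1417^8 * 1417^2 * 1417^1 ≡ 5661 * 1501 * 5121 * 361 * 3501 * 2861 * 4689 * 1417 (mod 6260).
Accumulate the product:
5661 * 1501 = 8497161 ≡ 2341
2341 * 5121 = 11988261 ≡ 361
361 * 361 = 130321 ≡ 5121
5121 * 3501 = 17928621 ≡ 6241
6241 * 2861 = 17855501 ≡ 1981
1981 * 4689 = 9288909 ≡ 5329
5329 * 1417 = 7551193 ≡ 1633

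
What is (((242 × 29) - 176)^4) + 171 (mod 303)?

223

242 × 29 = 7018 ≡ 49 (mod 303)
49 - 176 = -127 ≡ 176 (mod 303)
(176)^4 ≡ 52 (mod 303)
52 + 171 = 223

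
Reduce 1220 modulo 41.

31

1220 = 29×41 + 31, so 1220 ≡ 31 (mod 41).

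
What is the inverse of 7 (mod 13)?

By the extended Euclidean algorithm:
13 = 1·7 + 6
7 = 1·6 + 1
6 = 6·1 + 0
gcd(7, 13) = 1, so the inverse exists.
Back-substitute for 1:
1 = 1·7 − 1·6
  = −1·13 + 2·7
So 7⁻¹ ≡ 2 (mod 13).

2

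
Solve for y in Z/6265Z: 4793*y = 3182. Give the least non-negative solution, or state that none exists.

gcd(4793, 6265) = 1, so a unique solution mod 6265 exists.
4793⁻¹ ≡ 3307 (mod 6265).
y ≡ 3307*3182 ≡ 3939 (mod 6265).

3939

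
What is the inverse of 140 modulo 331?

305

331 = 2·140 + 51
140 = 2·51 + 38
51 = 1·38 + 13
38 = 2·13 + 12
13 = 1·12 + 1
12 = 12·1 + 0
gcd(140, 331) = 1, so the inverse exists.
Bézout: 1 = 11·331 − 26·140.
So 140⁻¹ ≡ −26 ≡ 305 (mod 331).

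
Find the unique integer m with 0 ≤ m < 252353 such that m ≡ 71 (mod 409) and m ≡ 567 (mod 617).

57331

409⁻¹ mod 617: 409×264 ≡ 1 (mod 617), so 409⁻¹ ≡ 264.
m = 71 + 409×((567 − 71)×264 mod 617) = 71 + 409×140 = 57331.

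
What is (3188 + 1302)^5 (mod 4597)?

3188 + 1302 = 4490
(4490)^5 ≡ 3245 (mod 4597)

3245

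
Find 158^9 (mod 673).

497

9 in binary is 1001, i.e. 9 = 8 + 1.
158^1 ≡ 158 (mod 673)
158^2 ≡ 158^2 = 24964 ≡ 63 (mod 673)
158^4 ≡ 63^2 = 3969 ≡ 604 (mod 673)
158^8 ≡ 604^2 = 364816 ≡ 50 (mod 673)
158^9 = 158^8 · 158^1 ≡ 50 · 158 (mod 673).
50 · 158 = 7900 ≡ 497 (mod 673).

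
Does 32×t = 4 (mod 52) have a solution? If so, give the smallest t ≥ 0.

gcd(32, 52) = 4, and 4 | 4, so solutions exist.
Divide through by 4: 8×t = 1 (mod 13).
8⁻¹ ≡ 5 (mod 13).
t ≡ 5×1 ≡ 5 (mod 13).
The smallest non-negative solution is t = 5.

5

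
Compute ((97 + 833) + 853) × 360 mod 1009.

97 + 833 = 930
930 + 853 = 1783 ≡ 774 (mod 1009)
774 × 360 = 278640 ≡ 156 (mod 1009)

156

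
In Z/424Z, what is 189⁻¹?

424 = 2*189 + 46
189 = 4*46 + 5
46 = 9*5 + 1
5 = 5*1 + 0
gcd(189, 424) = 1, so the inverse exists.
Back-substitute for 1:
1 = 1*46 − 9*5
  = −9*189 + 37*46
  = 37*424 − 83*189
So 189⁻¹ ≡ −83 ≡ 341 (mod 424).

341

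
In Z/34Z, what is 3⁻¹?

23

Apply the Euclidean algorithm and back-substitute:
34 = 11·3 + 1
3 = 3·1 + 0
gcd(3, 34) = 1, so the inverse exists.
Back-substitute for 1:
1 = 1·34 − 11·3
So 3⁻¹ ≡ −11 ≡ 23 (mod 34).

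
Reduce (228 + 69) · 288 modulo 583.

228 + 69 = 297
297 · 288 = 85536 ≡ 418 (mod 583)

418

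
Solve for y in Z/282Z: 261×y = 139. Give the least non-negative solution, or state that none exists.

gcd(261, 282) = 3, and 3 does not divide 139.
So the congruence has no solution.

no solution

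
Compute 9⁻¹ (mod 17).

2

By the extended Euclidean algorithm:
17 = 1×9 + 8
9 = 1×8 + 1
8 = 8×1 + 0
gcd(9, 17) = 1, so the inverse exists.
Bézout: 1 = −1×17 + 2×9.
So 9⁻¹ ≡ 2 (mod 17).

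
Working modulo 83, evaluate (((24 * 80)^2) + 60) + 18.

24 * 80 = 1920 ≡ 11 (mod 83)
(11)^2 ≡ 38 (mod 83)
38 + 60 = 98 ≡ 15 (mod 83)
15 + 18 = 33

33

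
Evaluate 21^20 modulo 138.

75

By square-and-multiply:
20 in binary is 10100, i.e. 20 = 16 + 4.
21^1 ≡ 21 (mod 138)
21^2 ≡ 21^2 = 441 ≡ 27 (mod 138)
21^4 ≡ 27^2 = 729 ≡ 39 (mod 138)
21^8 ≡ 39^2 = 1521 ≡ 3 (mod 138)
21^16 ≡ 3^2 = 9 (mod 138)
21^20 = 21^16 * 21^4 ≡ 9 * 39 (mod 138).
9 * 39 = 351 ≡ 75 (mod 138).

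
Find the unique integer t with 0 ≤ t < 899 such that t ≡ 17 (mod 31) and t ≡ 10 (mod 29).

358

31⁻¹ mod 29: 31×15 ≡ 1 (mod 29), so 31⁻¹ ≡ 15.
t = 17 + 31×((10 − 17)×15 mod 29) = 17 + 31×11 = 358.
Check: 358 mod 31 = 17, 358 mod 29 = 10. ✓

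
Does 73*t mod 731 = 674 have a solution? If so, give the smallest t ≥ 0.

gcd(73, 731) = 1, so a unique solution mod 731 exists.
73⁻¹ ≡ 721 (mod 731).
t ≡ 721*674 ≡ 570 (mod 731).

570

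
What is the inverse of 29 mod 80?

69

By the extended Euclidean algorithm:
80 = 2×29 + 22
29 = 1×22 + 7
22 = 3×7 + 1
7 = 7×1 + 0
gcd(29, 80) = 1, so the inverse exists.
Back-substitute for 1:
1 = 1×22 − 3×7
  = −3×29 + 4×22
  = 4×80 − 11×29
So 29⁻¹ ≡ −11 ≡ 69 (mod 80).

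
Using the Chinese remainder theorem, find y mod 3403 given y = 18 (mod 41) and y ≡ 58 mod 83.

41⁻¹ mod 83: 41*81 ≡ 1 (mod 83), so 41⁻¹ ≡ 81.
y = 18 + 41*((58 − 18)*81 mod 83) = 18 + 41*3 = 141.

141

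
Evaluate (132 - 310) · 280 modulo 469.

132 - 310 = -178 ≡ 291 (mod 469)
291 · 280 = 81480 ≡ 343 (mod 469)

343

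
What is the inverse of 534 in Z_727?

113

727 = 1·534 + 193
534 = 2·193 + 148
193 = 1·148 + 45
148 = 3·45 + 13
45 = 3·13 + 6
13 = 2·6 + 1
6 = 6·1 + 0
gcd(534, 727) = 1, so the inverse exists.
Bézout: 1 = −83·727 + 113·534.
So 534⁻¹ ≡ 113 (mod 727).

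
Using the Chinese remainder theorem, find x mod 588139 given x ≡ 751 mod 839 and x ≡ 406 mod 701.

839⁻¹ mod 701: 839*127 ≡ 1 (mod 701), so 839⁻¹ ≡ 127.
x = 751 + 839*((406 − 751)*127 mod 701) = 751 + 839*348 = 292723.

292723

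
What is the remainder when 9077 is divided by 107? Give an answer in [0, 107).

89

9077 = 84*107 + 89, so 9077 ≡ 89 (mod 107).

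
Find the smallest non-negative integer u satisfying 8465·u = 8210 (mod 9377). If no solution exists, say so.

8237

gcd(8465, 9377) = 1, so a unique solution mod 9377 exists.
8465⁻¹ ≡ 4123 (mod 9377).
u ≡ 4123·8210 ≡ 8237 (mod 9377).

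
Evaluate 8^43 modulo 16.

Compute successive squares:
43 in binary is 101011, i.e. 43 = 32 + 8 + 2 + 1.
8^1 ≡ 8 (mod 16)
8^2 ≡ 8^2 = 64 ≡ 0 (mod 16)
8^4 ≡ 0^2 = 0 (mod 16)
8^8 ≡ 0^2 = 0 (mod 16)
8^16 ≡ 0^2 = 0 (mod 16)
8^32 ≡ 0^2 = 0 (mod 16)
8^43 = 8^32 · 8^8 · 8^2 · 8^1 ≡ 0 · 0 · 0 · 8 (mod 16).
Accumulate the product:
0 · 0 = 0
0 · 0 = 0
0 · 8 = 0

0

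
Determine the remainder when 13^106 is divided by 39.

Using repeated squaring:
13^1 ≡ 13 (mod 39)
13^2 ≡ 13^2 = 169 ≡ 13 (mod 39)
13^4 ≡ 13^2 = 169 ≡ 13 (mod 39)
13^8 ≡ 13^2 = 169 ≡ 13 (mod 39)
13^16 ≡ 13^2 = 169 ≡ 13 (mod 39)
13^32 ≡ 13^2 = 169 ≡ 13 (mod 39)
13^64 ≡ 13^2 = 169 ≡ 13 (mod 39)
13^106 = 13^64 × 13^32 × 13^8 × 13^2 ≡ 13 × 13 × 13 × 13 (mod 39).
Accumulate the product:
13 × 13 = 169 ≡ 13
13 × 13 = 169 ≡ 13
13 × 13 = 169 ≡ 13

13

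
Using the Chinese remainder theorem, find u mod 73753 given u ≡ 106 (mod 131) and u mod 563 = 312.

67309

131⁻¹ mod 563: 131*202 ≡ 1 (mod 563), so 131⁻¹ ≡ 202.
u = 106 + 131*((312 − 106)*202 mod 563) = 106 + 131*513 = 67309.
Check: 67309 mod 131 = 106, 67309 mod 563 = 312. ✓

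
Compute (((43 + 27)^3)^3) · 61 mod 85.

43 + 27 = 70
(70)^3 ≡ 25 (mod 85)
(25)^3 ≡ 70 (mod 85)
70 · 61 = 4270 ≡ 20 (mod 85)

20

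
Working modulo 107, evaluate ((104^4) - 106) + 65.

40

(104)^4 ≡ 81 (mod 107)
81 - 106 = -25 ≡ 82 (mod 107)
82 + 65 = 147 ≡ 40 (mod 107)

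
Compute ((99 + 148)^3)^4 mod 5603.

99 + 148 = 247
(247)^3 ≡ 2756 (mod 5603)
(2756)^4 ≡ 1391 (mod 5603)

1391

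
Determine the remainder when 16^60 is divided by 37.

10

60 in binary is 111100, i.e. 60 = 32 + 16 + 8 + 4.
16^1 ≡ 16 (mod 37)
16^2 ≡ 16^2 = 256 ≡ 34 (mod 37)
16^4 ≡ 34^2 = 1156 ≡ 9 (mod 37)
16^8 ≡ 9^2 = 81 ≡ 7 (mod 37)
16^16 ≡ 7^2 = 49 ≡ 12 (mod 37)
16^32 ≡ 12^2 = 144 ≡ 33 (mod 37)
16^60 = 16^32 · 16^16 · 16^8 · 16^4 ≡ 33 · 12 · 7 · 9 (mod 37).
Accumulate the product:
33 · 12 = 396 ≡ 26
26 · 7 = 182 ≡ 34
34 · 9 = 306 ≡ 10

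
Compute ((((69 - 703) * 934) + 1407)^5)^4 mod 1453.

1232

69 - 703 = -634 ≡ 819 (mod 1453)
819 * 934 = 764946 ≡ 668 (mod 1453)
668 + 1407 = 2075 ≡ 622 (mod 1453)
(622)^5 ≡ 266 (mod 1453)
(266)^4 ≡ 1232 (mod 1453)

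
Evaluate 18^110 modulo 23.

1

18^1 ≡ 18 (mod 23)
18^2 ≡ 18^2 = 324 ≡ 2 (mod 23)
18^4 ≡ 2^2 = 4 (mod 23)
18^8 ≡ 4^2 = 16 (mod 23)
18^16 ≡ 16^2 = 256 ≡ 3 (mod 23)
18^32 ≡ 3^2 = 9 (mod 23)
18^64 ≡ 9^2 = 81 ≡ 12 (mod 23)
18^110 = 18^64 × 18^32 × 18^8 × 18^4 × 18^2 ≡ 12 × 9 × 16 × 4 × 2 (mod 23).
Accumulate the product:
12 × 9 = 108 ≡ 16
16 × 16 = 256 ≡ 3
3 × 4 = 12
12 × 2 = 24 ≡ 1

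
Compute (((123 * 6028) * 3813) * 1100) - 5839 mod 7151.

123 * 6028 = 741444 ≡ 4891 (mod 7151)
4891 * 3813 = 18649383 ≡ 6726 (mod 7151)
6726 * 1100 = 7398600 ≡ 4466 (mod 7151)
4466 - 5839 = -1373 ≡ 5778 (mod 7151)

5778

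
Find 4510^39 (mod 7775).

6250

Compute successive squares:
4510^1 ≡ 4510 (mod 7775)
4510^2 ≡ 4510^2 = 20340100 ≡ 700 (mod 7775)
4510^4 ≡ 700^2 = 490000 ≡ 175 (mod 7775)
4510^8 ≡ 175^2 = 30625 ≡ 7300 (mod 7775)
4510^16 ≡ 7300^2 = 53290000 ≡ 150 (mod 7775)
4510^32 ≡ 150^2 = 22500 ≡ 6950 (mod 7775)
4510^39 = 4510^32 · 4510^4 · 4510^2 · 4510^1 ≡ 6950 · 175 · 700 · 4510 (mod 7775).
Accumulate the product:
6950 · 175 = 1216250 ≡ 3350
3350 · 700 = 2345000 ≡ 4725
4725 · 4510 = 21309750 ≡ 6250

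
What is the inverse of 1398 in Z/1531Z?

Apply the Euclidean algorithm and back-substitute:
1531 = 1*1398 + 133
1398 = 10*133 + 68
133 = 1*68 + 65
68 = 1*65 + 3
65 = 21*3 + 2
3 = 1*2 + 1
2 = 2*1 + 0
gcd(1398, 1531) = 1, so the inverse exists.
Bézout: 1 = −473*1531 + 518*1398.
So 1398⁻¹ ≡ 518 (mod 1531).

518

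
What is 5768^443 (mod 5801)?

Compute successive squares:
443 in binary is 110111011, i.e. 443 = 256 + 128 + 32 + 16 + 8 + 2 + 1.
5768^1 ≡ 5768 (mod 5801)
5768^2 ≡ 5768^2 = 33269824 ≡ 1089 (mod 5801)
5768^4 ≡ 1089^2 = 1185921 ≡ 2517 (mod 5801)
5768^8 ≡ 2517^2 = 6335289 ≡ 597 (mod 5801)
5768^16 ≡ 597^2 = 356409 ≡ 2548 (mod 5801)
5768^32 ≡ 2548^2 = 6492304 ≡ 985 (mod 5801)
5768^64 ≡ 985^2 = 970225 ≡ 1458 (mod 5801)
5768^128 ≡ 1458^2 = 2125764 ≡ 2598 (mod 5801)
5768^256 ≡ 2598^2 = 6749604 ≡ 3041 (mod 5801)
5768^443 = 5768^256 * 5768^128 * 5768^32 * 5768^16 * 5768^8 * 5768^2 * 5768^1 ≡ 3041 * 2598 * 985 * 2548 * 597 * 1089 * 5768 (mod 5801).
Accumulate the product:
3041 * 2598 = 7900518 ≡ 5357
5357 * 985 = 5276645 ≡ 3536
3536 * 2548 = 9009728 ≡ 775
775 * 597 = 462675 ≡ 4396
4396 * 1089 = 4787244 ≡ 1419
1419 * 5768 = 8184792 ≡ 5382

5382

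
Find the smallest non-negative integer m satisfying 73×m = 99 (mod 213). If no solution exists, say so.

156

gcd(73, 213) = 1, so a unique solution mod 213 exists.
73⁻¹ ≡ 178 (mod 213).
m ≡ 178×99 ≡ 156 (mod 213).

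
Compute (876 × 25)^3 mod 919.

892

876 × 25 = 21900 ≡ 763 (mod 919)
(763)^3 ≡ 892 (mod 919)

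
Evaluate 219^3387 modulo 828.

531

3387 in binary is 110100111011, i.e. 3387 = 2048 + 1024 + 256 + 32 + 16 + 8 + 2 + 1.
219^1 ≡ 219 (mod 828)
219^2 ≡ 219^2 = 47961 ≡ 765 (mod 828)
219^4 ≡ 765^2 = 585225 ≡ 657 (mod 828)
219^8 ≡ 657^2 = 431649 ≡ 261 (mod 828)
219^16 ≡ 261^2 = 68121 ≡ 225 (mod 828)
219^32 ≡ 225^2 = 50625 ≡ 117 (mod 828)
219^64 ≡ 117^2 = 13689 ≡ 441 (mod 828)
219^128 ≡ 441^2 = 194481 ≡ 729 (mod 828)
219^256 ≡ 729^2 = 531441 ≡ 693 (mod 828)
219^512 ≡ 693^2 = 480249 ≡ 9 (mod 828)
219^1024 ≡ 9^2 = 81 (mod 828)
219^2048 ≡ 81^2 = 6561 ≡ 765 (mod 828)
219^3387 = 219^2048 × 219^1024 × 219^256 × 219^32 × 219^16 × 219^8 × 219^2 × 219^1 ≡ 765 × 81 × 693 × 117 × 225 × 261 × 765 × 219 (mod 828).
Accumulate the product:
765 × 81 = 61965 ≡ 693
693 × 693 = 480249 ≡ 9
9 × 117 = 1053 ≡ 225
225 × 225 = 50625 ≡ 117
117 × 261 = 30537 ≡ 729
729 × 765 = 557685 ≡ 441
441 × 219 = 96579 ≡ 531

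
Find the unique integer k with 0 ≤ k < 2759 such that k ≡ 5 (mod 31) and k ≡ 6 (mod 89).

718

31⁻¹ mod 89: 31*23 ≡ 1 (mod 89), so 31⁻¹ ≡ 23.
k = 5 + 31*((6 − 5)*23 mod 89) = 5 + 31*23 = 718.
Check: 718 mod 31 = 5, 718 mod 89 = 6. ✓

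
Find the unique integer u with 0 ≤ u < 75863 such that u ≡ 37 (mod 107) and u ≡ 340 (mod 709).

26573

107⁻¹ mod 709: 107·656 ≡ 1 (mod 709), so 107⁻¹ ≡ 656.
u = 37 + 107·((340 − 37)·656 mod 709) = 37 + 107·248 = 26573.
Check: 26573 mod 107 = 37, 26573 mod 709 = 340. ✓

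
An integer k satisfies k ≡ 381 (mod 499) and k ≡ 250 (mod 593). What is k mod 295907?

262356

499⁻¹ mod 593: 499*82 ≡ 1 (mod 593), so 499⁻¹ ≡ 82.
k = 381 + 499*((250 − 381)*82 mod 593) = 381 + 499*525 = 262356.
Check: 262356 mod 499 = 381, 262356 mod 593 = 250. ✓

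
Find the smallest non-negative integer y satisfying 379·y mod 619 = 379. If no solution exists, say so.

gcd(379, 619) = 1, so a unique solution mod 619 exists.
379⁻¹ ≡ 49 (mod 619).
y ≡ 49·379 ≡ 1 (mod 619).

1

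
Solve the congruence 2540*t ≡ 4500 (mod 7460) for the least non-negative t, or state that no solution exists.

gcd(2540, 7460) = 20, and 20 | 4500, so solutions exist.
Divide through by 20: 127*t ≡ 225 (mod 373).
127⁻¹ ≡ 47 (mod 373).
t ≡ 47*225 ≡ 131 (mod 373).
The smallest non-negative solution is t = 131.

131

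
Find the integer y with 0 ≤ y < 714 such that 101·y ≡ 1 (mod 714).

509

By the extended Euclidean algorithm:
714 = 7×101 + 7
101 = 14×7 + 3
7 = 2×3 + 1
3 = 3×1 + 0
gcd(101, 714) = 1, so the inverse exists.
Bézout: 1 = 29×714 − 205×101.
So 101⁻¹ ≡ −205 ≡ 509 (mod 714).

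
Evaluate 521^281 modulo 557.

132

521^1 ≡ 521 (mod 557)
521^2 ≡ 521^2 = 271441 ≡ 182 (mod 557)
521^4 ≡ 182^2 = 33124 ≡ 261 (mod 557)
521^8 ≡ 261^2 = 68121 ≡ 167 (mod 557)
521^16 ≡ 167^2 = 27889 ≡ 39 (mod 557)
521^32 ≡ 39^2 = 1521 ≡ 407 (mod 557)
521^64 ≡ 407^2 = 165649 ≡ 220 (mod 557)
521^128 ≡ 220^2 = 48400 ≡ 498 (mod 557)
521^256 ≡ 498^2 = 248004 ≡ 139 (mod 557)
521^281 = 521^256 * 521^16 * 521^8 * 521^1 ≡ 139 * 39 * 167 * 521 (mod 557).
Accumulate the product:
139 * 39 = 5421 ≡ 408
408 * 167 = 68136 ≡ 182
182 * 521 = 94822 ≡ 132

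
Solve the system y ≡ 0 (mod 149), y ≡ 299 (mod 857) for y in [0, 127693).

124564

149⁻¹ mod 857: 149×834 ≡ 1 (mod 857), so 149⁻¹ ≡ 834.
y = 0 + 149×((299 − 0)×834 mod 857) = 0 + 149×836 = 124564.
Check: 124564 mod 149 = 0, 124564 mod 857 = 299. ✓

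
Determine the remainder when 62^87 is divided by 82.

74

Compute successive squares:
87 in binary is 1010111, i.e. 87 = 64 + 16 + 4 + 2 + 1.
62^1 ≡ 62 (mod 82)
62^2 ≡ 62^2 = 3844 ≡ 72 (mod 82)
62^4 ≡ 72^2 = 5184 ≡ 18 (mod 82)
62^8 ≡ 18^2 = 324 ≡ 78 (mod 82)
62^16 ≡ 78^2 = 6084 ≡ 16 (mod 82)
62^32 ≡ 16^2 = 256 ≡ 10 (mod 82)
62^64 ≡ 10^2 = 100 ≡ 18 (mod 82)
62^87 = 62^64 · 62^16 · 62^4 · 62^2 · 62^1 ≡ 18 · 16 · 18 · 72 · 62 (mod 82).
Accumulate the product:
18 · 16 = 288 ≡ 42
42 · 18 = 756 ≡ 18
18 · 72 = 1296 ≡ 66
66 · 62 = 4092 ≡ 74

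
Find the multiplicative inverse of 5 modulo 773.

464

Apply the Euclidean algorithm and back-substitute:
773 = 154·5 + 3
5 = 1·3 + 2
3 = 1·2 + 1
2 = 2·1 + 0
gcd(5, 773) = 1, so the inverse exists.
Back-substitute for 1:
1 = 1·3 − 1·2
  = −1·5 + 2·3
  = 2·773 − 309·5
So 5⁻¹ ≡ −309 ≡ 464 (mod 773).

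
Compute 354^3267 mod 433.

148

3267 in binary is 110011000011, i.e. 3267 = 2048 + 1024 + 128 + 64 + 2 + 1.
354^1 ≡ 354 (mod 433)
354^2 ≡ 354^2 = 125316 ≡ 179 (mod 433)
354^4 ≡ 179^2 = 32041 ≡ 432 (mod 433)
354^8 ≡ 432^2 = 186624 ≡ 1 (mod 433)
354^16 ≡ 1^2 = 1 (mod 433)
354^32 ≡ 1^2 = 1 (mod 433)
354^64 ≡ 1^2 = 1 (mod 433)
354^128 ≡ 1^2 = 1 (mod 433)
354^256 ≡ 1^2 = 1 (mod 433)
354^512 ≡ 1^2 = 1 (mod 433)
354^1024 ≡ 1^2 = 1 (mod 433)
354^2048 ≡ 1^2 = 1 (mod 433)
354^3267 = 354^2048 × 354^1024 × 354^128 × 354^64 × 354^2 × 354^1 ≡ 1 × 1 × 1 × 1 × 179 × 354 (mod 433).
Accumulate the product:
1 × 1 = 1
1 × 1 = 1
1 × 1 = 1
1 × 179 = 179
179 × 354 = 63366 ≡ 148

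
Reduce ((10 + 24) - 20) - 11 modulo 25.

3

10 + 24 = 34 ≡ 9 (mod 25)
9 - 20 = -11 ≡ 14 (mod 25)
14 - 11 = 3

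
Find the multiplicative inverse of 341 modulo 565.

396

By the extended Euclidean algorithm:
565 = 1×341 + 224
341 = 1×224 + 117
224 = 1×117 + 107
117 = 1×107 + 10
107 = 10×10 + 7
10 = 1×7 + 3
7 = 2×3 + 1
3 = 3×1 + 0
gcd(341, 565) = 1, so the inverse exists.
Back-substitute for 1:
1 = 1×7 − 2×3
  = −2×10 + 3×7
  = 3×107 − 32×10
  = −32×117 + 35×107
  = 35×224 − 67×117
  = −67×341 + 102×224
  = 102×565 − 169×341
So 341⁻¹ ≡ −169 ≡ 396 (mod 565).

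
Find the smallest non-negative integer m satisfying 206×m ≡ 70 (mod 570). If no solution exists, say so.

230

gcd(206, 570) = 2, and 2 | 70, so solutions exist.
Divide through by 2: 103×m ≡ 35 (mod 285).
103⁻¹ ≡ 202 (mod 285).
m ≡ 202×35 ≡ 230 (mod 285).
The smallest non-negative solution is m = 230.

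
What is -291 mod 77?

17

-291 = -4·77 + 17, so -291 ≡ 17 (mod 77).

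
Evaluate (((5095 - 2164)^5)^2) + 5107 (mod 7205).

2468

5095 - 2164 = 2931
(2931)^5 ≡ 6106 (mod 7205)
(6106)^2 ≡ 4566 (mod 7205)
4566 + 5107 = 9673 ≡ 2468 (mod 7205)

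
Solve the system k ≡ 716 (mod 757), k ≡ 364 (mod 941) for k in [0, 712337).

757⁻¹ mod 941: 757·762 ≡ 1 (mod 941), so 757⁻¹ ≡ 762.
k = 716 + 757·((364 − 716)·762 mod 941) = 716 + 757·902 = 683530.
Check: 683530 mod 757 = 716, 683530 mod 941 = 364. ✓

683530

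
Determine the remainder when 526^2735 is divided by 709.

526^1 ≡ 526 (mod 709)
526^2 ≡ 526^2 = 276676 ≡ 166 (mod 709)
526^4 ≡ 166^2 = 27556 ≡ 614 (mod 709)
526^8 ≡ 614^2 = 376996 ≡ 517 (mod 709)
526^16 ≡ 517^2 = 267289 ≡ 705 (mod 709)
526^32 ≡ 705^2 = 497025 ≡ 16 (mod 709)
526^64 ≡ 16^2 = 256 (mod 709)
526^128 ≡ 256^2 = 65536 ≡ 308 (mod 709)
526^256 ≡ 308^2 = 94864 ≡ 567 (mod 709)
526^512 ≡ 567^2 = 321489 ≡ 312 (mod 709)
526^1024 ≡ 312^2 = 97344 ≡ 211 (mod 709)
526^2048 ≡ 211^2 = 44521 ≡ 563 (mod 709)
526^2735 = 526^2048 * 526^512 * 526^128 * 526^32 * 526^8 * 526^4 * 526^2 * 526^1 ≡ 563 * 312 * 308 * 16 * 517 * 614 * 166 * 526 (mod 709).
Accumulate the product:
563 * 312 = 175656 ≡ 533
533 * 308 = 164164 ≡ 385
385 * 16 = 6160 ≡ 488
488 * 517 = 252296 ≡ 601
601 * 614 = 369014 ≡ 334
334 * 166 = 55444 ≡ 142
142 * 526 = 74692 ≡ 247

247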